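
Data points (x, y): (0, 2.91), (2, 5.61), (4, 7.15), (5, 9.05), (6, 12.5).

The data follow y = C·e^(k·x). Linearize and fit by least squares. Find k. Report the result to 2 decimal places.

With ln yᵢ as the transformed response and xᵢ as the regressor:
Σx = 17.0000, Σ(x)² = 81.0000, Σln y = 9.4883, Σx·ln y = 37.4857.
Equations: 81.0000·k + 17.0000·ln C = 37.4857;  17.0000·k + 5·ln C = 9.4883.
Slope k = (n·Σx·ln y − Σx·Σln y)/(n·Σ(x)² − (Σx)²) = (5·37.4857 − 17.0000·9.4883)/116.0000 = 0.22524; ln C = (Σln y − k·Σx)/n = 1.13186.

k = 0.23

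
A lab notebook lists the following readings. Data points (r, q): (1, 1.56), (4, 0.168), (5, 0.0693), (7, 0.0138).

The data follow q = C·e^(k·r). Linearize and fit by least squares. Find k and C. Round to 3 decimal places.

k = -0.788, C = 3.587

Taking logs, ln q = k·r + ln C, so regress ln q on r.
Σr = 17.0000, Σ(r)² = 91.0000, Σln q = -8.2915, Σr·ln q = -50.0186.
Equations: 91.0000·k + 17.0000·ln C = -50.0186;  17.0000·k + 4·ln C = -8.2915.
Slope k = (n·Σr·ln q − Σr·Σln q)/(n·Σ(r)² − (Σr)²) = (4·-50.0186 − 17.0000·-8.2915)/75.0000 = -0.78825; ln C = (Σln q − k·Σr)/n = 1.27720, so C = exp(1.27720) = 3.58659.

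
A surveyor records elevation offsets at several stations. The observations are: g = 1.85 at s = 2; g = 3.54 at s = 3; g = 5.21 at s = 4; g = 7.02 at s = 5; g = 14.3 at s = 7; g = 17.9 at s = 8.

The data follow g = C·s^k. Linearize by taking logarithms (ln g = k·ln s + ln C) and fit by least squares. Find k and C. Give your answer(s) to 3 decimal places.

Linearized form: ln g = k·ln s + ln C. From the 6 transformed points,
XᵀX = [[14.3101, 8.8128]; [8.8128, 6]], rhs = [18.4152, 11.0237]ᵀ  (here Σln s = 8.8128, Σ(ln s)² = 14.3101, Σln g = 11.0237, Σln s·ln g = 18.4152).
Solving (det = 8.1947): k = 1.62800, ln C = -0.55393, so C = exp(-0.55393) = 0.57469.

k = 1.628, C = 0.575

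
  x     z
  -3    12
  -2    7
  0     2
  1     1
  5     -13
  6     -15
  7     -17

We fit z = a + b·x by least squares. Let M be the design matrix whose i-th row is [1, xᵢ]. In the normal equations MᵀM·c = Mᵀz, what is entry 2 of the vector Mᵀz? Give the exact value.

-323

Entry 2 ↔ basis x, so (Mᵀz)_{2} = Σᵢ (x)·zᵢ = (-3)·(12) + (-2)·(7) + (0)·(2) + (1)·(1) + (5)·(-13) + (6)·(-15) + (7)·(-17) = -323.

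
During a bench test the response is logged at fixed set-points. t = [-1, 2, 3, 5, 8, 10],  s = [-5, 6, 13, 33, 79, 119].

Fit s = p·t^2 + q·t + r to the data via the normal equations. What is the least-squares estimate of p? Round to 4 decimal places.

Forming AᵀA = [[14819, 1671, 203]; [1671, 203, 27]; [203, 27, 6]] and Aᵀs = [17917, 2043, 245]ᵀ gives AᵀA·[p, q, r]ᵀ = Aᵀs.
Inverting the 3×3 Gram matrix, [p, q, r]ᵀ = [216719/222560, 110805/44512, -184393/55640]ᵀ.

p = 0.9738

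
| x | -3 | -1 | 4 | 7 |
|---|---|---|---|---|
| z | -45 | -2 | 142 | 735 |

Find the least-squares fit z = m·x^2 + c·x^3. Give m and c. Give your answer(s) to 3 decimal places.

m = 0.931, c = 2.009

The normal equations are: 2739·m + 17587·c = 37880;  17587·m + 122475·c = 262410.
Δ = 2739·122475 − 17587² = 26156456.
m = (37880·122475 − 17587·262410)/26156456 = 12174165/13078228; c = (2739·262410 − 17587·37880)/26156456 = 26272715/13078228.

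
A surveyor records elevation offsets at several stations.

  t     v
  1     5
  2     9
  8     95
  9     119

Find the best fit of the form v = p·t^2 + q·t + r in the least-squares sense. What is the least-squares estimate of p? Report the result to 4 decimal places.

Compute the Gram sums: Σt^2·t^2 = 10674, Σt^2·t = 1250, Σt^2 = 150, Σt·t = 150, Σt = 20, Σ1 = 4.
For Aᵀv: Σt^2·v = 15760, Σt·v = 1854, Σv = 228.
AᵀA·[p, q, r]ᵀ = Aᵀv becomes [[10674, 1250, 150]; [1250, 150, 20]; [150, 20, 4]]·[p, q, r]ᵀ = [15760, 1854, 228]ᵀ.
Inverting the 3×3 Gram matrix, [p, q, r]ᵀ = [10/7, -1/175, 121/35]ᵀ.

p = 1.4286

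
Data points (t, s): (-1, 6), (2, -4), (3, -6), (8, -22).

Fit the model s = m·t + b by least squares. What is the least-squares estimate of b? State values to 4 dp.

Compute the Gram sums: Σt·t = 78, Σt = 12, Σ1 = 4.
For Aᵀs: Σt·s = -208, Σs = -26.
Normal equations: [[78, 12]; [12, 4]]·[m, b]ᵀ = [-208, -26]ᵀ.
Determinant 78·4 − 12² = 168.
m = ((-208)·4 − 12·(-26))/168 = -65/21; b = (78·(-26) − 12·(-208))/168 = 39/14.

b = 2.7857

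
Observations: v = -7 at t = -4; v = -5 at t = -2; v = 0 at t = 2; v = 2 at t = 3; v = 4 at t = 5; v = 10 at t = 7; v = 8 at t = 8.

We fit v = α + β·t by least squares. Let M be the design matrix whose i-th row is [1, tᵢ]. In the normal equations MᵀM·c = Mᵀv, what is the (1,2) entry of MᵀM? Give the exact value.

19

Row 1 ↔ basis 1, column 2 ↔ basis t, so (MᵀM)_{1,2} = Σᵢ t = (1)·(-4) + (1)·(-2) + (1)·(2) + (1)·(3) + (1)·(5) + (1)·(7) + (1)·(8) = 19.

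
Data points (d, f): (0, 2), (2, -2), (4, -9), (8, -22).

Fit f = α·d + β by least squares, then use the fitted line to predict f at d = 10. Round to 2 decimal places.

f̂ = -27.71

Normal-equation sums: Σd·d = 84, Σd = 14, Σ1 = 4.
Moment sums: Σd·f = -216, Σf = -31.
Normal equations: [[84, 14]; [14, 4]]·[α, β]ᵀ = [-216, -31]ᵀ.
Eliminating β: 4·(row 1) − 14·(row 2) gives 140·α = 4·(-216) − 14·(-31) = -430, so α = -43/14.
Then β = ((-31) − 14·(-43/14))/4 = 3.
At d = 10: f̂ = (-43/14)·(10) + (3)·(1) = -194/7.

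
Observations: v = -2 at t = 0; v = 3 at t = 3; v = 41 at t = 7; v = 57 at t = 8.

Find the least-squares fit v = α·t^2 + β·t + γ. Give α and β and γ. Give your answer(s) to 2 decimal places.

α = 1.15, β = -1.86, γ = -1.94

Entries of MᵀM: Σt^2·t^2 = 6578, Σt^2·t = 882, Σt^2 = 122, Σt·t = 122, Σt = 18, Σ1 = 4.
Moment sums: Σt^2·v = 5684, Σt·v = 752, Σv = 99.
MᵀM·[α, β, γ]ᵀ = Mᵀv becomes [[6578, 882, 122]; [882, 122, 18]; [122, 18, 4]]·[α, β, γ]ᵀ = [5684, 752, 99]ᵀ.
Row-reducing yields α = 1795/1562, β = -1451/781, γ = -3029/1562.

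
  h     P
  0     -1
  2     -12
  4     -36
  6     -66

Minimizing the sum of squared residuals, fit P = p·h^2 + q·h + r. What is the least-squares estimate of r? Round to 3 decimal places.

r = -0.650

The normal system MᵀM·[p, q, r]ᵀ = MᵀP is [[1568, 288, 56]; [288, 56, 12]; [56, 12, 4]]·[p, q, r]ᵀ = [-3000, -564, -115]ᵀ.
Inverting the 3×3 Gram matrix, [p, q, r]ᵀ = [-19/16, -153/40, -13/20]ᵀ.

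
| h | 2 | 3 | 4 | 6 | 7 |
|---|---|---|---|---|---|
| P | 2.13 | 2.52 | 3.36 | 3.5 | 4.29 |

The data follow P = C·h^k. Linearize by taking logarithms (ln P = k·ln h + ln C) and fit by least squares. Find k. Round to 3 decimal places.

Taking logs, ln P = k·ln h + ln C, so regress ln P on ln h.
Σln h = 6.9157, Σ(ln h)² = 10.6062, Σln P = 5.6014, Σln h·ln P = 8.2981.
Equations: 10.6062·k + 6.9157·ln C = 8.2981;  6.9157·k + 5·ln C = 5.6014.
Solving (det = 5.2037): k = 0.52901, ln C = 0.38858.

k = 0.529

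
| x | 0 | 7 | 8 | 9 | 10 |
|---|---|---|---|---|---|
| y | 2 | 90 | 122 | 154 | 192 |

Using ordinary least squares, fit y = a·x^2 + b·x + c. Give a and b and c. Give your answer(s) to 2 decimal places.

Normal-equation sums: Σx^2·x^2 = 23058, Σx^2·x = 2584, Σx^2 = 294, Σx·x = 294, Σx = 34, Σ1 = 5.
For Aᵀy: Σx^2·y = 43892, Σx·y = 4912, Σy = 560.
AᵀA·[a, b, c]ᵀ = Aᵀy becomes [[23058, 2584, 294]; [2584, 294, 34]; [294, 34, 5]]·[a, b, c]ᵀ = [43892, 4912, 560]ᵀ.
Inverting the 3×3 Gram matrix, [a, b, c]ᵀ = [53650/25519, -50980/25519, 50172/25519]ᵀ.

a = 2.10, b = -2.00, c = 1.97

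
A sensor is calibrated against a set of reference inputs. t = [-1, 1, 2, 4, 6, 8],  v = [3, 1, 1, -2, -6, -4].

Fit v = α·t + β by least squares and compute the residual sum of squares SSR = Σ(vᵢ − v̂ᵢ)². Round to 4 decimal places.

Normal-equation sums: Σt·t = 122, Σt = 20, Σ1 = 6.
Moment sums: Σt·v = -76, Σv = -7.
det = 122·6 − 20² = 332.
α = ((-76)·6 − 20·(-7))/332 = -79/83; β = (122·(-7) − 20·(-76))/332 = 333/166.
Residuals: 7/166, -9/166, 149/166, -33/166, -381/166, 267/166; SSR = 1445/166.

SSR = 8.7048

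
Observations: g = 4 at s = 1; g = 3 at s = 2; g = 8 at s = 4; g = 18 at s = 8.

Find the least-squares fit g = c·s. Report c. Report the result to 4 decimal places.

c = 2.1882

The normal system XᵀX·[c]ᵀ = Xᵀg is [[85]]·[c]ᵀ = [186]ᵀ.
c = 186/85 = 2.18824.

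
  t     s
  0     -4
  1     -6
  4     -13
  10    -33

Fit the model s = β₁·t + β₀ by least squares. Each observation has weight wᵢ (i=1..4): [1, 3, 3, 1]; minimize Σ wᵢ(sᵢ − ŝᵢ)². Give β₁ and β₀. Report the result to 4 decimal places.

From the data, Σwᵢ·t·t = 151, Σwᵢ·t = 25, Σwᵢ·1 = 8.
For AᵀWs: Σwᵢ·t·s = -504, Σwᵢ·s = -94.
Eliminating β₀: 8·(row 1) − 25·(row 2) gives 583·β₁ = 8·(-504) − 25·(-94) = -1682, so β₁ = -1682/583.
Then β₀ = ((-94) − 25·(-1682/583))/8 = -1594/583.

β₁ = -2.8851, β₀ = -2.7341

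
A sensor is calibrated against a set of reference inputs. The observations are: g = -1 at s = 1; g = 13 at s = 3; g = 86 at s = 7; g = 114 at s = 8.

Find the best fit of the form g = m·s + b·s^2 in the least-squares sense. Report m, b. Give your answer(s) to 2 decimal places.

m = -1.87, b = 2.02

Forming MᵀM = [[123, 883]; [883, 6579]] and Mᵀg = [1552, 11626]ᵀ gives MᵀM·[m, b]ᵀ = Mᵀg.
Eliminating b: 6579·(row 1) − 883·(row 2) gives 29528·m = 6579·1552 − 883·11626 = -55150, so m = -27575/14764.
Then b = (11626 − 883·(-27575/14764))/6579 = 29791/14764.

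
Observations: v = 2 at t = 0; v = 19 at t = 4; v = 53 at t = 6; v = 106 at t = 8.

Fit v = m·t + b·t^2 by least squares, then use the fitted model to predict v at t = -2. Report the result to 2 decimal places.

v̂ = 16.47

The normal system AᵀA·[m, b]ᵀ = Aᵀv is [[116, 792]; [792, 5648]]·[m, b]ᵀ = [1242, 8996]ᵀ.
Eliminating b: 5648·(row 1) − 792·(row 2) gives 27904·m = 5648·1242 − 792·8996 = -110016, so m = -1719/436.
Then b = (8996 − 792·(-1719/436))/5648 = 1871/872.
At t = -2: v̂ = (-1719/436)·(-2) + (1871/872)·(4) = 1795/109.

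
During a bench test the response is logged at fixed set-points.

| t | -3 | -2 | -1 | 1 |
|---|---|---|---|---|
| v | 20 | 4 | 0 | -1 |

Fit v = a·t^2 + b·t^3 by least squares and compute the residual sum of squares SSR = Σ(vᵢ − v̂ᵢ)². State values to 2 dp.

SSR = 1.35

Sums needed: Σt^2·t^2 = 99, Σt^2·t^3 = -275, Σt^3·t^3 = 795.
For Xᵀv: Σt^2·v = 195, Σt^3·v = -573.
So XᵀX·[a, b]ᵀ = Xᵀv: [[99, -275]; [-275, 795]]·[a, b]ᵀ = [195, -573]ᵀ.
Eliminating b: 795·(row 1) − (-275)·(row 2) gives 3080·a = 795·195 − (-275)·(-573) = -2550, so a = -255/308.
Then b = ((-573) − (-275)·(-255/308))/795 = -141/140.
Residuals: 199/770, -41/55, -69/385, 643/770; SSR = 1041/770.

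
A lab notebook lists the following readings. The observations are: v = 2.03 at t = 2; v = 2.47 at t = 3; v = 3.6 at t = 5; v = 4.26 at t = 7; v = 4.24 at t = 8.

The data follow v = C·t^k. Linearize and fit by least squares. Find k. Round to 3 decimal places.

With ln vᵢ as the transformed response and ln tᵢ as the regressor:
Σln t = 7.4265, Σ(ln t)² = 12.3883, Σln v = 5.7870, Σln t·ln v = 9.3698.
Normal system: [[12.3883, 7.4265]; [7.4265, 5]]·[k, ln C]ᵀ = [9.3698, 5.7870]ᵀ.
Slope k = (n·Σln t·ln v − Σln t·Σln v)/(n·Σ(ln t)² − (Σln t)²) = (5·9.3698 − 7.4265·5.7870)/6.7880 = 0.57031; ln C = (Σln v − k·Σln t)/n = 0.31032.

k = 0.570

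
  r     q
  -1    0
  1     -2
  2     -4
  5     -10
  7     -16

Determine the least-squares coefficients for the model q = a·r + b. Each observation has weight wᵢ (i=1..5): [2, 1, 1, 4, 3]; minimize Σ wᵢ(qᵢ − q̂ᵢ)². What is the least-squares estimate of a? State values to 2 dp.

a = -2.00

From the data, Σwᵢ·r·r = 254, Σwᵢ·r = 42, Σwᵢ·1 = 11.
Moment sums: Σwᵢ·r·q = -546, Σwᵢ·q = -94.
AᵀWA·[a, b]ᵀ = AᵀWq becomes [[254, 42]; [42, 11]]·[a, b]ᵀ = [-546, -94]ᵀ.
Eliminating b: 11·(row 1) − 42·(row 2) gives 1030·a = 11·(-546) − 42·(-94) = -2058, so a = -1029/515.
Then b = ((-94) − 42·(-1029/515))/11 = -472/515.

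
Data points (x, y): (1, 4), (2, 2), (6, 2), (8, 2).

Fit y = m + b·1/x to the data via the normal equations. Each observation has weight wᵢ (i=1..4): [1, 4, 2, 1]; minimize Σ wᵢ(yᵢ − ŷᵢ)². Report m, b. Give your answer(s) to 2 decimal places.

m = 1.40, b = 1.97

Entries of MᵀWM: Σwᵢ·1 = 8, Σwᵢ·1/x = 83/24, Σwᵢ·1/x·1/x = 1193/576.
For MᵀWy: Σwᵢ·y = 18, Σwᵢ·1/x·y = 107/12.
Normal equations: [[8, 83/24]; [83/24, 1193/576]]·[m, b]ᵀ = [18, 107/12]ᵀ.
det = 8·(1193/576) − (83/24)² = 295/64.
m = (18·(1193/576) − (83/24)·(107/12))/(295/64) = 3712/2655; b = (8·(107/12) − (83/24)·18)/(295/64) = 1744/885.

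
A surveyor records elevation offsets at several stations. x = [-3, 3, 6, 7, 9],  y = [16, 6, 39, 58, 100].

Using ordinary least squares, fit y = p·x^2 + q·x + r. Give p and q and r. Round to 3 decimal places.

Sums needed: Σx^2·x^2 = 10420, Σx^2·x = 1288, Σx^2 = 184, Σx·x = 184, Σx = 22, Σ1 = 5.
Moment sums: Σx^2·y = 12544, Σx·y = 1510, Σy = 219.
Solving the 3×3 system (Gaussian elimination) gives p = 13508/9303, q = -15815/9303, r = -6679/3101.

p = 1.452, q = -1.700, r = -2.154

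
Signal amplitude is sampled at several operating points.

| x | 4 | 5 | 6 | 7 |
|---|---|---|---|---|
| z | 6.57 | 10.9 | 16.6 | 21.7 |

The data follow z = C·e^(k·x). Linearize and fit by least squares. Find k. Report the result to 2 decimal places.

With ln zᵢ as the transformed response and xᵢ as the regressor:
Σx = 22.0000, Σ(x)² = 126.0000, Σln z = 10.1580, Σx·ln z = 57.8715.
Equations: 126.0000·k + 22.0000·ln C = 57.8715;  22.0000·k + 4·ln C = 10.1580.
Δ = 126.0000·4 − (22.0000)² = 20.0000; k = (57.8715·4 − 22.0000·10.1580)/20.0000 = 0.40050, ln C = (126.0000·10.1580 − 22.0000·57.8715)/20.0000 = 0.33673.

k = 0.40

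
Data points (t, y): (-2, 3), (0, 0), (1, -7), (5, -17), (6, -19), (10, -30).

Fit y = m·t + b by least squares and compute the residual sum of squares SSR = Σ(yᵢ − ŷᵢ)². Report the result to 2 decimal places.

SSR = 9.57

Compute the Gram sums: Σt·t = 166, Σt = 20, Σ1 = 6.
And Σt·y = -512, Σy = -70.
So XᵀX·[m, b]ᵀ = Xᵀy: [[166, 20]; [20, 6]]·[m, b]ᵀ = [-512, -70]ᵀ.
Eliminating b: 6·(row 1) − 20·(row 2) gives 596·m = 6·(-512) − 20·(-70) = -1672, so m = -418/149.
Then b = ((-70) − 20·(-418/149))/6 = -345/149.
Residuals: -44/149, 345/149, -280/149, -98/149, 22/149, 55/149; SSR = 1426/149.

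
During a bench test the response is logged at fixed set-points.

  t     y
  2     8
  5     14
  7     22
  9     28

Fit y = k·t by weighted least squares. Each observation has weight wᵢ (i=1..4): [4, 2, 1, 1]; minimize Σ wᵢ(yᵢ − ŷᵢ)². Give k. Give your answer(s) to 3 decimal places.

Compute the Gram sums: Σwᵢ·t·t = 196.
Right-hand side: Σwᵢ·t·y = 610.
k = 610/196 = 3.11224.

k = 3.112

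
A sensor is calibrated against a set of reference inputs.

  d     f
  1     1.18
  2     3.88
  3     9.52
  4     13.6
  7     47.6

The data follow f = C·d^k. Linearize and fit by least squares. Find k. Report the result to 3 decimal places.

k = 1.888

With ln fᵢ as the transformed response and ln dᵢ as the regressor:
Σln d = 5.1240, Σ(ln d)² = 7.3958, Σln f = 10.2476, Σln d·ln f = 14.5505.
Normal system: [[7.3958, 5.1240]; [5.1240, 5]]·[k, ln C]ᵀ = [14.5505, 10.2476]ᵀ.
Δ = 7.3958·5 − (5.1240)² = 10.7239; k = (14.5505·5 − 5.1240·10.2476)/10.7239 = 1.88772, ln C = (7.3958·10.2476 − 5.1240·14.5505)/10.7239 = 0.11501.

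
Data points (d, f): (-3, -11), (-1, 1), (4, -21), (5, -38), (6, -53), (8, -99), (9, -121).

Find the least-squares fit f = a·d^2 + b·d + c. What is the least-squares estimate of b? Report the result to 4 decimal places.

Compute the Gram sums: Σd^2·d^2 = 12916, Σd^2·d = 1618, Σd^2 = 232, Σd·d = 232, Σd = 28, Σ1 = 7.
For Xᵀf: Σd^2·f = -19429, Σd·f = -2441, Σf = -342.
XᵀX·[a, b, c]ᵀ = Xᵀf becomes [[12916, 1618, 232]; [1618, 232, 28]; [232, 28, 7]]·[a, b, c]ᵀ = [-19429, -2441, -342]ᵀ.
Inverting the 3×3 Gram matrix, [a, b, c]ᵀ = [-5987/3918, -3041/19590, 7864/3265]ᵀ.

b = -0.1552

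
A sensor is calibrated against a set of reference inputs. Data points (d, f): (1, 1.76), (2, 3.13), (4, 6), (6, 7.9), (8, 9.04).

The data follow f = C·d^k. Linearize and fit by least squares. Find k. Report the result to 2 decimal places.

Linearized form: ln f = k·ln d + ln C. From the 5 transformed points,
Σln d = 5.9506, Σ(ln d)² = 9.9367, Σln f = 7.7666, Σln d·ln f = 11.5564.
Normal system: [[9.9367, 5.9506]; [5.9506, 5]]·[k, ln C]ᵀ = [11.5564, 7.7666]ᵀ.
Solving (det = 14.2736): k = 0.81026, ln C = 0.58901.

k = 0.81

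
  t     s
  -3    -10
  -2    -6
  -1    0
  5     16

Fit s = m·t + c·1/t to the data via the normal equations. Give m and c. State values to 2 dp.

Entries of MᵀM: Σt·t = 39, Σt·1/t = 4, Σ1/t·1/t = 1261/900.
For Mᵀs: Σt·s = 122, Σ1/t·s = 143/15.
So MᵀM·[m, c]ᵀ = Mᵀs: [[39, 4]; [4, 1261/900]]·[m, c]ᵀ = [122, 143/15]ᵀ.
Eliminating c: (1261/900)·(row 1) − 4·(row 2) gives (11593/300)·m = (1261/900)·122 − 4·(143/15) = 59761/450, so m = 119522/34779.
Then c = ((143/15) − 4·(119522/34779))/(1261/900) = -34860/11593.

m = 3.44, c = -3.01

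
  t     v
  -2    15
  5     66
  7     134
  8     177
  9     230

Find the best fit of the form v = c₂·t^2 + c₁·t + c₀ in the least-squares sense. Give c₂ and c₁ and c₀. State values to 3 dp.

c₂ = 3.070, c₁ = -2.072, c₀ = -1.331

XᵀX·[c₂, c₁, c₀]ᵀ = Xᵀv reads: 13699·c₂ + 1701·c₁ + 223·c₀ = 38234;  1701·c₂ + 223·c₁ + 27·c₀ = 4724;  223·c₂ + 27·c₁ + 5·c₀ = 622.
(Σt^2·t^2 = 13699, Σt^2·t = 1701, Σt^2 = 223, Σt·t = 223, Σt = 27, Σ1 = 5, Σt^2·v = 38234, Σt·v = 4724, Σv = 622.)
Row-reducing yields c₂ = 164766/53671, c₁ = -111193/53671, c₀ = -71449/53671.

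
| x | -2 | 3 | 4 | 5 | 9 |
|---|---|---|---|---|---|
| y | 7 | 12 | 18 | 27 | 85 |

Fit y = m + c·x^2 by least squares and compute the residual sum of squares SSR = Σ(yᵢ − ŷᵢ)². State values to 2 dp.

Normal-equation sums: Σ1 = 5, Σx^2 = 135, Σx^2·x^2 = 7539.
Moment sums: Σy = 149, Σx^2·y = 7984.
So MᵀM·[m, c]ᵀ = Mᵀy: [[5, 135]; [135, 7539]]·[m, c]ᵀ = [149, 7984]ᵀ.
Determinant 5·7539 − 135² = 19470.
m = (149·7539 − 135·7984)/19470 = 15157/6490; c = (5·7984 − 135·149)/19470 = 3961/3894.
Residuals: 11599/19470, 1654/3245, -1081/1770, -7453/9735, 879/3245; SSR = 32071/19470.

SSR = 1.65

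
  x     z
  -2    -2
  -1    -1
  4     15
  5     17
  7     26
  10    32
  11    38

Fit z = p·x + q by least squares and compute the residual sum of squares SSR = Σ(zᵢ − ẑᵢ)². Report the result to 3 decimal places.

SSR = 10.727

From the data, Σx·x = 316, Σx = 34, Σ1 = 7.
Right-hand side: Σx·z = 1070, Σz = 125.
So MᵀM·[p, q]ᵀ = Mᵀz: [[316, 34]; [34, 7]]·[p, q]ᵀ = [1070, 125]ᵀ.
Eliminating q: 7·(row 1) − 34·(row 2) gives 1056·p = 7·1070 − 34·125 = 3240, so p = 135/44.
Then q = (125 − 34·(135/44))/7 = 65/22.
Residuals: 13/11, -39/44, -5/22, -57/44, 69/44, -18/11, 57/44; SSR = 118/11.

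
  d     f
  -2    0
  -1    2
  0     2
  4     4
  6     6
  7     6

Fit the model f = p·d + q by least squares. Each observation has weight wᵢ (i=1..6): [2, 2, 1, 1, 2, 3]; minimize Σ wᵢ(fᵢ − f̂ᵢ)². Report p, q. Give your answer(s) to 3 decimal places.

Setting ∂/∂p … = 0 gives: 245·p + 31·q = 210;  31·p + 11·q = 40.
Determinant 245·11 − 31² = 1734.
p = (210·11 − 31·40)/1734 = 535/867; q = (245·40 − 31·210)/1734 = 1645/867.

p = 0.617, q = 1.897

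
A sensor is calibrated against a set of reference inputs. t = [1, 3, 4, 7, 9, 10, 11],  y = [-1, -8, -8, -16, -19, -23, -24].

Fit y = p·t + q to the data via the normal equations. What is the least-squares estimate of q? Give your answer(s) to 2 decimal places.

q = 0.34

Setting ∂/∂p … = 0 gives: 377·p + 45·q = -834;  45·p + 7·q = -99.
det = 377·7 − 45² = 614.
p = ((-834)·7 − 45·(-99))/614 = -1383/614; q = (377·(-99) − 45·(-834))/614 = 207/614.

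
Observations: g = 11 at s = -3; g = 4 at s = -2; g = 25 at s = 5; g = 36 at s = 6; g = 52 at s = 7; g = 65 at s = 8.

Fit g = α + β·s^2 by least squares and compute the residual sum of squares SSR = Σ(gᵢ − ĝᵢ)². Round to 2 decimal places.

Entries of AᵀA: Σ1 = 6, Σs^2 = 187, Σs^2·s^2 = 8515.
And Σg = 193, Σs^2·g = 8744.
det = 6·8515 − 187² = 16121.
α = (193·8515 − 187·8744)/16121 = 1181/2303; β = (6·8744 − 187·193)/16121 = 2339/2303.
Residuals: 443/329, -1325/2303, -2081/2303, -2477/2303, 3964/2303, -1182/2303; SSR = 2416/329.

SSR = 7.34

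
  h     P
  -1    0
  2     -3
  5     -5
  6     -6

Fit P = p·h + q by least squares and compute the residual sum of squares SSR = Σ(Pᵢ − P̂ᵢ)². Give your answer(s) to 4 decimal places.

The normal system XᵀX·[p, q]ᵀ = XᵀP is [[66, 12]; [12, 4]]·[p, q]ᵀ = [-67, -14]ᵀ.
Eliminating q: 4·(row 1) − 12·(row 2) gives 120·p = 4·(-67) − 12·(-14) = -100, so p = -5/6.
Then q = ((-14) − 12·(-5/6))/4 = -1.
Residuals: 1/6, -1/3, 1/6, 0; SSR = 1/6.

SSR = 0.1667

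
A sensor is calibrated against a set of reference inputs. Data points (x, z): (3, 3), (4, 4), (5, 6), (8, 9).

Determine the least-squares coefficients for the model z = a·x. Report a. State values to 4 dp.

The normal equations are: 114·a = 127.
a = 127/114 = 1.11404.

a = 1.1140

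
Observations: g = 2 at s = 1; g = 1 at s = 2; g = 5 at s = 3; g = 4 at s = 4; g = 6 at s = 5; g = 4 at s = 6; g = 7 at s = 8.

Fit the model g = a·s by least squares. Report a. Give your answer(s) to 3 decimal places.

a = 0.935

Setting ∂/∂a … = 0 gives: 155·a = 145.
a = 145/155 = 0.935484.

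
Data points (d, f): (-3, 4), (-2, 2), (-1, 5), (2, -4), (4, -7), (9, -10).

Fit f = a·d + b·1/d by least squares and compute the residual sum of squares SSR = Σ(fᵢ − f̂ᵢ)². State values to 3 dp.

SSR = 7.182

Normal-equation sums: Σd·d = 115, Σd·1/d = 6, Σ1/d·1/d = 2185/1296.
Moment sums: Σd·f = -147, Σ1/d·f = -439/36.
Normal equations: [[115, 6]; [6, 2185/1296]]·[a, b]ᵀ = [-147, -439/36]ᵀ.
Determinant 115·(2185/1296) − 6² = 204619/1296.
a = ((-147)·(2185/1296) − 6·(-439/36))/(204619/1296) = -226371/204619; b = (115·(-439/36) − 6·(-147))/(204619/1296) = -674388/204619.
Residuals: -85433/204619, -380698/204619, 122336/204619, -28540/204619, -358252/204619, 66081/204619; SSR = 1469666/204619.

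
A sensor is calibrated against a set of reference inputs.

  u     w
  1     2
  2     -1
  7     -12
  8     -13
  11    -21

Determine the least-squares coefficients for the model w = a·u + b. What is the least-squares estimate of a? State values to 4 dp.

a = -2.2316

The normal equations are: 239·a + 29·b = -419;  29·a + 5·b = -45.
Determinant 239·5 − 29² = 354.
a = ((-419)·5 − 29·(-45))/354 = -395/177; b = (239·(-45) − 29·(-419))/354 = 698/177.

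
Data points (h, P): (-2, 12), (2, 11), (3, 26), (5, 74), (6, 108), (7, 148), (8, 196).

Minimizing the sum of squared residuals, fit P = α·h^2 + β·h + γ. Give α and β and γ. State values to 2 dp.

Compute the Gram sums: Σh^2·h^2 = 8531, Σh^2·h = 1223, Σh^2 = 191, Σh·h = 191, Σh = 29, Σ1 = 7.
And Σh^2·P = 25860, Σh·P = 3698, ΣP = 575.
So XᵀX·[α, β, γ]ᵀ = XᵀP: [[8531, 1223, 191]; [1223, 191, 29]; [191, 29, 7]]·[α, β, γ]ᵀ = [25860, 3698, 575]ᵀ.
Row-reducing yields α = 534077/170898, β = -80321/170898, γ = -2588/2191.

α = 3.13, β = -0.47, γ = -1.18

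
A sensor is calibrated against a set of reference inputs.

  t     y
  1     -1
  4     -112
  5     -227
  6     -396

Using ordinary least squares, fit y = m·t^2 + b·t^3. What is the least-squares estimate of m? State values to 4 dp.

m = 0.8559

The normal equations are: 2178·m + 11926·b = -21724;  11926·m + 66378·b = -121080.
det = 2178·66378 − 11926² = 2341808.
m = ((-21724)·66378 − 11926·(-121080))/2341808 = 35793/41818; b = (2178·(-121080) − 11926·(-21724))/2341808 = -82711/41818.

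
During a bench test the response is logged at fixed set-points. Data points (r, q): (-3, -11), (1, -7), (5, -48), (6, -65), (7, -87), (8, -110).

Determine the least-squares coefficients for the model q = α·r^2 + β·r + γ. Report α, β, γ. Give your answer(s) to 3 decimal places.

Compute the Gram sums: Σr^2·r^2 = 8500, Σr^2·r = 1170, Σr^2 = 184, Σr·r = 184, Σr = 24, Σ1 = 6.
Moment sums: Σr^2·q = -14949, Σr·q = -2093, Σq = -328.
Row-reducing yields α = -137093/94634, β = -163759/94634, γ = -157052/47317.

α = -1.449, β = -1.730, γ = -3.319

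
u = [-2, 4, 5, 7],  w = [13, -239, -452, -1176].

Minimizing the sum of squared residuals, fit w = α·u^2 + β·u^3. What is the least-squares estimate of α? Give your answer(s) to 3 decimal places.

α = -3.004

Normal-equation sums: Σu^2·u^2 = 3298, Σu^2·u^3 = 20924, Σu^3·u^3 = 137434.
And Σu^2·w = -72696, Σu^3·w = -475268.
det = 3298·137434 − 20924² = 15443556.
α = ((-72696)·137434 − 20924·(-475268))/15443556 = -11598608/3860889; β = (3298·(-475268) − 20924·(-72696))/15443556 = -11585690/3860889.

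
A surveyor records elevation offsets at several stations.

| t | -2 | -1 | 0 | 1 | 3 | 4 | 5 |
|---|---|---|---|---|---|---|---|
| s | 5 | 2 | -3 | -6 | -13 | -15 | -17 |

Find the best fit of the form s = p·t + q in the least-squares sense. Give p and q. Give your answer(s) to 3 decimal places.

Normal-equation sums: Σt·t = 56, Σt = 10, Σ1 = 7.
Moment sums: Σt·s = -202, Σs = -47.
Normal equations: [[56, 10]; [10, 7]]·[p, q]ᵀ = [-202, -47]ᵀ.
Eliminating q: 7·(row 1) − 10·(row 2) gives 292·p = 7·(-202) − 10·(-47) = -944, so p = -236/73.
Then q = ((-47) − 10·(-236/73))/7 = -153/73.

p = -3.233, q = -2.096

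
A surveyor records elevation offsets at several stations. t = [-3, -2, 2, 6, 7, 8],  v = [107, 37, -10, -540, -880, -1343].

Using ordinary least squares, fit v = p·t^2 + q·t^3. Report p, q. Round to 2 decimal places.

Normal-equation sums: Σt^2·t^2 = 7906, Σt^2·t^3 = 57108, Σt^3·t^3 = 427306.
Moment sums: Σt^2·v = -147441, Σt^3·v = -1109361.
Eliminating q: 427306·(row 1) − 57108·(row 2) gives 116957572·p = 427306·(-147441) − 57108·(-1109361) = 350964042, so p = 175482021/58478786.
Then q = ((-1109361) − 57108·(175482021/58478786))/427306 = -175273719/58478786.

p = 3.00, q = -3.00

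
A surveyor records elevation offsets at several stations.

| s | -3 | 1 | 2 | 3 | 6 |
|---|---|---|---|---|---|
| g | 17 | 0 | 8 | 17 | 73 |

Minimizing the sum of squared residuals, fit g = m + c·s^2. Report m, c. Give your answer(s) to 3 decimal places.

The normal equations are: 5·m + 59·c = 115;  59·m + 1475·c = 2966.
Δ = 5·1475 − 59² = 3894.
m = (115·1475 − 59·2966)/3894 = -91/66; c = (5·2966 − 59·115)/3894 = 8045/3894.

m = -1.379, c = 2.066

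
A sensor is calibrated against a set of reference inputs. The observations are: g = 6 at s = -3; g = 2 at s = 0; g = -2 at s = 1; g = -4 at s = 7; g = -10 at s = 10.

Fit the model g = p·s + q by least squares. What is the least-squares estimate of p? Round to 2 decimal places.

From the data, Σs·s = 159, Σs = 15, Σ1 = 5.
Right-hand side: Σs·g = -148, Σg = -8.
det = 159·5 − 15² = 570.
p = ((-148)·5 − 15·(-8))/570 = -62/57; q = (159·(-8) − 15·(-148))/570 = 158/95.

p = -1.09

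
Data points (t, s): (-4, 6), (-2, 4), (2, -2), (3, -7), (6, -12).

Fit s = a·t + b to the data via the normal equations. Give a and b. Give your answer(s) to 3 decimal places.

MᵀM·[a, b]ᵀ = Mᵀs reads: 69·a + 5·b = -129;  5·a + 5·b = -11.
Δ = 69·5 − 5² = 320.
a = ((-129)·5 − 5·(-11))/320 = -59/32; b = (69·(-11) − 5·(-129))/320 = -57/160.

a = -1.844, b = -0.356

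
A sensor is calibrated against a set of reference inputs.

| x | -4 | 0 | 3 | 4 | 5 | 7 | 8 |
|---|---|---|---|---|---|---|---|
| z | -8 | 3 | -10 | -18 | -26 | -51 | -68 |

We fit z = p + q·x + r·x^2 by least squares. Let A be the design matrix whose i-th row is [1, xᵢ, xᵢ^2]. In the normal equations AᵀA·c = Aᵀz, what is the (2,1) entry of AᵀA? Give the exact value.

Row 2 ↔ basis x, column 1 ↔ basis 1, so (AᵀA)_{2,1} = Σᵢ x = (-4)·(1) + (0)·(1) + (3)·(1) + (4)·(1) + (5)·(1) + (7)·(1) + (8)·(1) = 23.

23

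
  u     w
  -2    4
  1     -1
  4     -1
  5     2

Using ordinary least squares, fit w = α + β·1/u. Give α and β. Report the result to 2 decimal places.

α = 1.80, β = -3.37

Normal-equation sums: Σ1 = 4, Σ1/u = 19/20, Σ1/u·1/u = 541/400.
For Aᵀw: Σw = 4, Σ1/u·w = -57/20.
Normal equations: [[4, 19/20]; [19/20, 541/400]]·[α, β]ᵀ = [4, -57/20]ᵀ.
Δ = 4·(541/400) − (19/20)² = 1803/400.
α = (4·(541/400) − (19/20)·(-57/20))/(1803/400) = 3247/1803; β = (4·(-57/20) − (19/20)·4)/(1803/400) = -6080/1803.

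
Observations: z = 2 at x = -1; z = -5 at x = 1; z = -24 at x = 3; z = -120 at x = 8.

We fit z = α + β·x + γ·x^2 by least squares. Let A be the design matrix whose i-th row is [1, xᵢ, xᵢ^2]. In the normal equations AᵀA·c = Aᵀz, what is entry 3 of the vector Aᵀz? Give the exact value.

Entry 3 ↔ basis x^2, so (Aᵀz)_{3} = Σᵢ (x^2)·zᵢ = (1)·(2) + (1)·(-5) + (9)·(-24) + (64)·(-120) = -7899.

-7899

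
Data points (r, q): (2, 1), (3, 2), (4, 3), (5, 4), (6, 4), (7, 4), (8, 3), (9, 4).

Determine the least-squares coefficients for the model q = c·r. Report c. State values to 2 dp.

The normal equations are: 284·c = 152.
(Σr·r = 284, Σr·q = 152.)
c = 152/284 = 0.535211.

c = 0.54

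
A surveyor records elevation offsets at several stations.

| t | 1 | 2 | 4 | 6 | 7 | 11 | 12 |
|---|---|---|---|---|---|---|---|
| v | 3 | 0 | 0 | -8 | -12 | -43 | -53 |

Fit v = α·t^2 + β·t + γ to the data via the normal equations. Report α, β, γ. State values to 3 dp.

α = -0.519, β = 1.769, γ = 0.500

XᵀX·[α, β, γ]ᵀ = Xᵀv reads: 39347·α + 3691·β + 371·γ = -13708;  3691·α + 371·β + 43·γ = -1238;  371·α + 43·β + 7·γ = -113.
Solving the 3×3 system (Gaussian elimination) gives α = -2371/4568, β = 8081/4568, γ = 1141/2284.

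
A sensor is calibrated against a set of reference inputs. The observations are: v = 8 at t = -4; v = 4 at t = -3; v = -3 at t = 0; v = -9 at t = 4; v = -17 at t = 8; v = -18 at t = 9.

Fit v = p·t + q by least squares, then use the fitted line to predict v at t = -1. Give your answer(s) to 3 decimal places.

v̂ = 0.609

Sums needed: Σt·t = 186, Σt = 14, Σ1 = 6.
For Aᵀv: Σt·v = -378, Σv = -35.
Normal equations: [[186, 14]; [14, 6]]·[p, q]ᵀ = [-378, -35]ᵀ.
Eliminating q: 6·(row 1) − 14·(row 2) gives 920·p = 6·(-378) − 14·(-35) = -1778, so p = -889/460.
Then q = ((-35) − 14·(-889/460))/6 = -609/460.
At t = -1: v̂ = (-889/460)·(-1) + (-609/460)·(1) = 14/23.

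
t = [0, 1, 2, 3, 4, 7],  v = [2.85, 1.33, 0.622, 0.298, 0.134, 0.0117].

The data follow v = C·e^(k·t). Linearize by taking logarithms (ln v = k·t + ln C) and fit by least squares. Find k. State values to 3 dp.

Taking logs, ln v = k·t + ln C, so regress ln v on t.
AᵀA = [[79.0000, 17.0000]; [17.0000, 6]], rhs = [-43.4733, -6.8111]ᵀ  (here Σt = 17.0000, Σ(t)² = 79.0000, Σln v = -6.8111, Σt·ln v = -43.4733).
Solving (det = 185.0000): k = -0.78406, ln C = 1.08633.

k = -0.784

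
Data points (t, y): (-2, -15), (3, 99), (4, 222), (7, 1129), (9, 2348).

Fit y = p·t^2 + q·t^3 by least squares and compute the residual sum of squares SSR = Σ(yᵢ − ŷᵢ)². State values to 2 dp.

Setting ∂/∂p … = 0 gives: 9315·p + 77091·q = 249892;  77091·p + 653979·q = 2115940.
(Σt^2·t^2 = 9315, Σt^2·t^3 = 77091, Σt^3·t^3 = 653979, Σt^2·y = 249892, Σt^3·y = 2115940.)
Determinant 9315·653979 − 77091² = 148792104.
p = (249892·653979 − 77091·2115940)/148792104 = 12674572/6199671; q = (9315·2115940 − 77091·249892)/148792104 = 18564872/6199671.
Residuals: 1608541/2066557, -518421/2066557, -4872666/2066557, 3541145/2066557, -1201504/2066557; SSR = 19637667/2066557.

SSR = 9.50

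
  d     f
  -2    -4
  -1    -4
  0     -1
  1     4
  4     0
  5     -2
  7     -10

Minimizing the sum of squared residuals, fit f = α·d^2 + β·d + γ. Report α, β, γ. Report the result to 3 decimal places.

Sums needed: Σd^2·d^2 = 3300, Σd^2·d = 524, Σd^2 = 96, Σd·d = 96, Σd = 14, Σ1 = 7.
For Mᵀf: Σd^2·f = -556, Σd·f = -64, Σf = -17.
MᵀM·[α, β, γ]ᵀ = Mᵀf becomes [[3300, 524, 96]; [524, 96, 14]; [96, 14, 7]]·[α, β, γ]ᵀ = [-556, -64, -17]ᵀ.
Row-reducing yields α = -10495/21568, β = 41725/21568, γ = 4051/10784.

α = -0.487, β = 1.935, γ = 0.376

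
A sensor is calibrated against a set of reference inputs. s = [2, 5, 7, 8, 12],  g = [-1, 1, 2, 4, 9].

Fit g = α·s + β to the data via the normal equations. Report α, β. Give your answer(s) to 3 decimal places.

XᵀX·[α, β]ᵀ = Xᵀg reads: 286·α + 34·β = 157;  34·α + 5·β = 15.
Determinant 286·5 − 34² = 274.
α = (157·5 − 34·15)/274 = 275/274; β = (286·15 − 34·157)/274 = -524/137.

α = 1.004, β = -3.825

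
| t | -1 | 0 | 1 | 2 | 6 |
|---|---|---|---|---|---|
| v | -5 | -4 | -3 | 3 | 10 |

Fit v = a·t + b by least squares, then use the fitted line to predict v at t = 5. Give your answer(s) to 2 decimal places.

Entries of AᵀA: Σt·t = 42, Σt = 8, Σ1 = 5.
And Σt·v = 68, Σv = 1.
Determinant 42·5 − 8² = 146.
a = (68·5 − 8·1)/146 = 166/73; b = (42·1 − 8·68)/146 = -251/73.
At t = 5: v̂ = (166/73)·(5) + (-251/73)·(1) = 579/73.

v̂ = 7.93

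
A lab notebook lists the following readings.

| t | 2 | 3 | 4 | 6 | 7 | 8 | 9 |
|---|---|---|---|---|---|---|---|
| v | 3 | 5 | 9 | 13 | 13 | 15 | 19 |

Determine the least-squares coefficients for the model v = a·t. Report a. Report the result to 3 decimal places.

With design matrix A, AᵀA = [[259]] and Aᵀv = [517]ᵀ.
Hence a = 517 / 259 ≈ 1.99614.

a = 1.996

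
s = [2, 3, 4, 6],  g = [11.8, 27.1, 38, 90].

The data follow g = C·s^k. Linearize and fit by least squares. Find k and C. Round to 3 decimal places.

Let Y = ln g. Fitting Y = k·ln s + ln C by least squares:
Over the data: Σln s = 4.9698, Σ(ln s)² = 6.8196, Σln g = 13.9050, Σln s·ln g = 18.4410.
Normal system: [[6.8196, 4.9698]; [4.9698, 4]]·[k, ln C]ᵀ = [18.4410, 13.9050]ᵀ.
Slope k = (n·Σln s·ln g − Σln s·Σln g)/(n·Σ(ln s)² − (Σln s)²) = (4·18.4410 − 4.9698·13.9050)/2.5794 = 1.80608; ln C = (Σln g − k·Σln s)/n = 1.23229, so C = exp(1.23229) = 3.42908.

k = 1.806, C = 3.429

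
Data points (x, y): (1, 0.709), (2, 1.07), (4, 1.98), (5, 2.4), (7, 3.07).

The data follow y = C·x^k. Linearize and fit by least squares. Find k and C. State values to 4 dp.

Let Y = ln y. Fitting Y = k·ln x + ln C by least squares:
Σln x = 5.6348, Σ(ln x)² = 8.7791, Σln y = 2.4040, Σln x·ln y = 4.5856.
Equations: 8.7791·k + 5.6348·ln C = 4.5856;  5.6348·k + 5·ln C = 2.4040.
Slope k = (n·Σln x·ln y − Σln x·Σln y)/(n·Σ(ln x)² − (Σln x)²) = (5·4.5856 − 5.6348·2.4040)/12.1448 = 0.77250; ln C = (Σln y − k·Σln x)/n = -0.38977, so C = exp(-0.38977) = 0.67721.

k = 0.7725, C = 0.6772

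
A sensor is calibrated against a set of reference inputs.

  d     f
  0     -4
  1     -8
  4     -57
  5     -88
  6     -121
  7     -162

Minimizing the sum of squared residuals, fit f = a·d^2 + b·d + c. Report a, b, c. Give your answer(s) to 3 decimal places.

a = -3.033, b = -1.396, c = -3.786

Forming MᵀM = [[4579, 749, 127]; [749, 127, 23]; [127, 23, 6]] and Mᵀf = [-15414, -2536, -440]ᵀ gives MᵀM·[a, b, c]ᵀ = Mᵀf.
Inverting the 3×3 Gram matrix, [a, b, c]ᵀ = [-42727/14088, -19669/14088, -8889/2348]ᵀ.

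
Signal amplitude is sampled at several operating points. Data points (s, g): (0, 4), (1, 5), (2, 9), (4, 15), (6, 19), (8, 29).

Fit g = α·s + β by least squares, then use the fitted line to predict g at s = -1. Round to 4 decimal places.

Sums needed: Σs·s = 121, Σs = 21, Σ1 = 6.
Moment sums: Σs·g = 429, Σg = 81.
Normal equations: [[121, 21]; [21, 6]]·[α, β]ᵀ = [429, 81]ᵀ.
Δ = 121·6 − 21² = 285.
α = (429·6 − 21·81)/285 = 291/95; β = (121·81 − 21·429)/285 = 264/95.
At s = -1: ĝ = (291/95)·(-1) + (264/95)·(1) = -27/95.

ĝ = -0.2842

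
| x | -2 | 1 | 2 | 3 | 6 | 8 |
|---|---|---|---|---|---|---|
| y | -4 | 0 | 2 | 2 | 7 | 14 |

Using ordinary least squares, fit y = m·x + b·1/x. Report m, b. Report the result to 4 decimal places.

m = 1.5391, b = -1.6025

The normal equations are: 118·m + 6·b = 172;  6·m + (953/576)·b = 79/12.
Determinant 118·(953/576) − 6² = 45859/288.
m = (172·(953/576) − 6·(79/12))/(45859/288) = 70582/45859; b = (118·(79/12) − 6·172)/(45859/288) = -73488/45859.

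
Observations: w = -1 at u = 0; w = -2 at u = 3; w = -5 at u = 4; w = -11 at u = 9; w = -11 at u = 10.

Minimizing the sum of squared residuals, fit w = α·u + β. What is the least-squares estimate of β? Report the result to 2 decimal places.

β = -0.20

With design matrix A, AᵀA = [[206, 26]; [26, 5]] and Aᵀw = [-235, -30]ᵀ.
Determinant 206·5 − 26² = 354.
α = ((-235)·5 − 26·(-30))/354 = -395/354; β = (206·(-30) − 26·(-235))/354 = -35/177.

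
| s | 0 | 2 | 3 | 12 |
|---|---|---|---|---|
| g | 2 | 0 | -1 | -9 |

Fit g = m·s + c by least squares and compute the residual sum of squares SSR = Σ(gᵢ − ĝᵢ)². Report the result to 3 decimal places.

SSR = 0.041

From the data, Σs·s = 157, Σs = 17, Σ1 = 4.
Right-hand side: Σs·g = -111, Σg = -8.
MᵀM·[m, c]ᵀ = Mᵀg becomes [[157, 17]; [17, 4]]·[m, c]ᵀ = [-111, -8]ᵀ.
Δ = 157·4 − 17² = 339.
m = ((-111)·4 − 17·(-8))/339 = -308/339; c = (157·(-8) − 17·(-111))/339 = 631/339.
Residuals: 47/339, -5/113, -46/339, 14/339; SSR = 14/339.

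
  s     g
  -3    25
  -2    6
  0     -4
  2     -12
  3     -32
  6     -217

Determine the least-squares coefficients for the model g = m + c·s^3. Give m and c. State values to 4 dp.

m = -3.2980, c = -0.9917

From the data, Σ1 = 6, Σs^3 = 216, Σs^3·s^3 = 48242.
For Aᵀg: Σg = -234, Σs^3·g = -48555.
Eliminating c: 48242·(row 1) − 216·(row 2) gives 242796·m = 48242·(-234) − 216·(-48555) = -800748, so m = -66729/20233.
Then c = ((-48555) − 216·(-66729/20233))/48242 = -40131/40466.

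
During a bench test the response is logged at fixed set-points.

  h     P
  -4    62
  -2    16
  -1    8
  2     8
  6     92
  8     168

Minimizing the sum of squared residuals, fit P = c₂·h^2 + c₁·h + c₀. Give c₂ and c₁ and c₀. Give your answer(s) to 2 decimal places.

c₂ = 2.98, c₁ = -2.90, c₀ = 1.31

MᵀM·[c₂, c₁, c₀]ᵀ = MᵀP reads: 5681·c₂ + 663·c₁ + 125·c₀ = 15160;  663·c₂ + 125·c₁ + 9·c₀ = 1624;  125·c₂ + 9·c₁ + 6·c₀ = 354.
Inverting the 3×3 Gram matrix, [c₂, c₁, c₀]ᵀ = [522459/175450, -508183/175450, 10421/7975]ᵀ.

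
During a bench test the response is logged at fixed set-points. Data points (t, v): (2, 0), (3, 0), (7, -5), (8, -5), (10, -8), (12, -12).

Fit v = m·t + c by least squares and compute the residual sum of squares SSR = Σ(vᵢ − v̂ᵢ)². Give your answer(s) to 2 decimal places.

SSR = 3.78

From the data, Σt·t = 370, Σt = 42, Σ1 = 6.
Moment sums: Σt·v = -299, Σv = -30.
Normal equations: [[370, 42]; [42, 6]]·[m, c]ᵀ = [-299, -30]ᵀ.
Determinant 370·6 − 42² = 456.
m = ((-299)·6 − 42·(-30))/456 = -89/76; c = (370·(-30) − 42·(-299))/456 = 243/76.
Residuals: -65/76, 6/19, 0, 89/76, 39/76, -87/76; SSR = 287/76.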